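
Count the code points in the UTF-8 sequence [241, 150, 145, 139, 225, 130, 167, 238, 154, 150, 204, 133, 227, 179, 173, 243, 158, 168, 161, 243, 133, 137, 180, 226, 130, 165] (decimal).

Byte at offset 0: 0xF1 = 11110001 → 4-byte char (#1). Advance 4.
Byte at offset 4: 0xE1 = 11100001 → 3-byte char (#2). Advance 3.
Byte at offset 7: 0xEE = 11101110 → 3-byte char (#3). Advance 3.
Byte at offset 10: 0xCC = 11001100 → 2-byte char (#4). Advance 2.
Byte at offset 12: 0xE3 = 11100011 → 3-byte char (#5). Advance 3.
Byte at offset 15: 0xF3 = 11110011 → 4-byte char (#6). Advance 4.
Byte at offset 19: 0xF3 = 11110011 → 4-byte char (#7). Advance 4.
Byte at offset 23: 0xE2 = 11100010 → 3-byte char (#8). Advance 3.
Reached end at offset 26 after 8 code points.

8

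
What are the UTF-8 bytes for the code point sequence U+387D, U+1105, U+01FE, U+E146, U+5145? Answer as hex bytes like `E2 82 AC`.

E3 A1 BD E1 84 85 C7 BE EE 85 86 E5 85 85

U+387D: 3-byte form → E3 A1 BD.
U+1105: 3-byte form → E1 84 85.
U+01FE: 2-byte form → C7 BE.
U+E146: 3-byte form → EE 85 86.
U+5145: 3-byte form → E5 85 85.
Concatenated (14 bytes): E3 A1 BD E1 84 85 C7 BE EE 85 86 E5 85 85.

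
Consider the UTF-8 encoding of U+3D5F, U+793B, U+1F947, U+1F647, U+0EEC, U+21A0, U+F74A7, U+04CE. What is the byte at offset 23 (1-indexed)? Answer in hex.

1-indexed offset 23 is 0-indexed offset 22.
U+3D5F → 3-byte form E3 B5 9F at offsets 0–2.
U+793B → 3-byte form E7 A4 BB at offsets 3–5.
U+1F947 → 4-byte form F0 9F A5 87 at offsets 6–9.
U+1F647 → 4-byte form F0 9F 99 87 at offsets 10–13.
U+0EEC → 3-byte form E0 BB AC at offsets 14–16.
U+21A0 → 3-byte form E2 86 A0 at offsets 17–19.
U+F74A7 → 4-byte form F3 B7 92 A7 at offsets 20–23.
Offset 22 falls in char 7's range; it's byte 3 of F3 B7 92 A7 = 0x92.

0x92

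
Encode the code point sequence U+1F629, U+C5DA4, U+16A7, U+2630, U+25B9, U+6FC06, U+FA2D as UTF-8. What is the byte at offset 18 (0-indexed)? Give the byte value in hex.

0xAF

U+1F629 → 4-byte form F0 9F 98 A9 at offsets 0–3.
U+C5DA4 → 4-byte form F3 85 B6 A4 at offsets 4–7.
U+16A7 → 3-byte form E1 9A A7 at offsets 8–10.
U+2630 → 3-byte form E2 98 B0 at offsets 11–13.
U+25B9 → 3-byte form E2 96 B9 at offsets 14–16.
U+6FC06 → 4-byte form F1 AF B0 86 at offsets 17–20.
Offset 18 falls in char 6's range; it's byte 2 of F1 AF B0 86 = 0xAF.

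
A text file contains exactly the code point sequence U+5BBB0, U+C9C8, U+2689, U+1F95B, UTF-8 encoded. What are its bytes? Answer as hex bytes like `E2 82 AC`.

U+5BBB0: 4-byte form → F1 9B AE B0.
U+C9C8: 3-byte form → EC A7 88.
U+2689: 3-byte form → E2 9A 89.
U+1F95B: 4-byte form → F0 9F A5 9B.
Concatenated (14 bytes): F1 9B AE B0 EC A7 88 E2 9A 89 F0 9F A5 9B.

F1 9B AE B0 EC A7 88 E2 9A 89 F0 9F A5 9B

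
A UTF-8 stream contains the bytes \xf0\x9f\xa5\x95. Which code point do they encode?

U+1F955

Leading byte 0xF0 = 11110000 matches 11110xxx → 4-byte sequence.
Byte 1: 0xF0 = 11110000, payload 000 (3 bits).
Byte 2: 0x9F = 10011111 (10xxxxxx ✓), payload 011111.
Byte 3: 0xA5 = 10100101 (10xxxxxx ✓), payload 100101.
Byte 4: 0x95 = 10010101 (10xxxxxx ✓), payload 010101.
Concatenate: 000011111100101010101 = 0x1F955 (21 bits → U+1F955).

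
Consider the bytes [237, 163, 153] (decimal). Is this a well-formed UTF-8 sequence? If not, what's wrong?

invalid (encodes a surrogate (U+D800–U+DFFF))

Structurally a 3-byte sequence; payload = 0xD8D9.
But 0xD8D9 is in U+D800–U+DFFF, the surrogate range. Surrogates are not Unicode scalar values and are forbidden in UTF-8.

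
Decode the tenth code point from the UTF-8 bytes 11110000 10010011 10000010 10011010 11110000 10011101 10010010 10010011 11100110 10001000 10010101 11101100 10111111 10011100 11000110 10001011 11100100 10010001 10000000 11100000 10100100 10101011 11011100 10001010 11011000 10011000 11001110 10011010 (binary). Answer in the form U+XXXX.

Offset 0: leading byte 0xF0 = 11110000 → 4-byte char #1 = F0 93 82 9A.
Offset 4: leading byte 0xF0 = 11110000 → 4-byte char #2 = F0 9D 92 93.
Offset 8: leading byte 0xE6 = 11100110 → 3-byte char #3 = E6 88 95.
Offset 11: leading byte 0xEC = 11101100 → 3-byte char #4 = EC BF 9C.
Offset 14: leading byte 0xC6 = 11000110 → 2-byte char #5 = C6 8B.
Offset 16: leading byte 0xE4 = 11100100 → 3-byte char #6 = E4 91 80.
Offset 19: leading byte 0xE0 = 11100000 → 3-byte char #7 = E0 A4 AB.
Offset 22: leading byte 0xDC = 11011100 → 2-byte char #8 = DC 8A.
Offset 24: leading byte 0xD8 = 11011000 → 2-byte char #9 = D8 98.
Offset 26: leading byte 0xCE = 11001110 → 2-byte char #10 = CE 9A.
Leading byte 0xCE = 11001110 matches 110xxxxx → 2-byte sequence.
Byte 1: 0xCE = 11001110, payload 01110 (5 bits).
Byte 2: 0x9A = 10011010 (10xxxxxx ✓), payload 011010.
Concatenate: 01110011010 = 0x39A (11 bits → U+039A).

U+039A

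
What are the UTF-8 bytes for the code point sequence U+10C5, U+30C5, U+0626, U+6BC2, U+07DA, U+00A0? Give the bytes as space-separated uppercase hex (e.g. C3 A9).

E1 83 85 E3 83 85 D8 A6 E6 AF 82 DF 9A C2 A0

U+10C5: 3-byte form → E1 83 85.
U+30C5: 3-byte form → E3 83 85.
U+0626: 2-byte form → D8 A6.
U+6BC2: 3-byte form → E6 AF 82.
U+07DA: 2-byte form → DF 9A.
U+00A0: 2-byte form → C2 A0.
Concatenated (15 bytes): E1 83 85 E3 83 85 D8 A6 E6 AF 82 DF 9A C2 A0.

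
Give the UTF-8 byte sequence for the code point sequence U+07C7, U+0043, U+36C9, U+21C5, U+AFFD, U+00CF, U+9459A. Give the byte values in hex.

U+07C7: 2-byte form → DF 87.
U+0043: 1-byte form → 43.
U+36C9: 3-byte form → E3 9B 89.
U+21C5: 3-byte form → E2 87 85.
U+AFFD: 3-byte form → EA BF BD.
U+00CF: 2-byte form → C3 8F.
U+9459A: 4-byte form → F2 94 96 9A.
Concatenated (18 bytes): DF 87 43 E3 9B 89 E2 87 85 EA BF BD C3 8F F2 94 96 9A.

DF 87 43 E3 9B 89 E2 87 85 EA BF BD C3 8F F2 94 96 9A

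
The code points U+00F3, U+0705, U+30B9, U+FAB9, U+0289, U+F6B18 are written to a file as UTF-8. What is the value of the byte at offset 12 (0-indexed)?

U+00F3 → 2-byte form C3 B3 at offsets 0–1.
U+0705 → 2-byte form DC 85 at offsets 2–3.
U+30B9 → 3-byte form E3 82 B9 at offsets 4–6.
U+FAB9 → 3-byte form EF AA B9 at offsets 7–9.
U+0289 → 2-byte form CA 89 at offsets 10–11.
U+F6B18 → 4-byte form F3 B6 AC 98 at offsets 12–15.
Offset 12 falls in char 6's range; it's byte 1 of F3 B6 AC 98 = 0xF3.

0xF3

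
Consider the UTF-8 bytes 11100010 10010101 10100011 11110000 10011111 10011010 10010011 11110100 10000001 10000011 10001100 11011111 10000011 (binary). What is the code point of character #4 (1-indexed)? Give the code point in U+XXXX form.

Offset 0: leading byte 0xE2 = 11100010 → 3-byte char #1 = E2 95 A3.
Offset 3: leading byte 0xF0 = 11110000 → 4-byte char #2 = F0 9F 9A 93.
Offset 7: leading byte 0xF4 = 11110100 → 4-byte char #3 = F4 81 83 8C.
Offset 11: leading byte 0xDF = 11011111 → 2-byte char #4 = DF 83.
Leading byte 0xDF = 11011111 matches 110xxxxx → 2-byte sequence.
Byte 1: 0xDF = 11011111, payload 11111 (5 bits).
Byte 2: 0x83 = 10000011 (10xxxxxx ✓), payload 000011.
Concatenate: 11111000011 = 0x7C3 (11 bits → U+07C3).

U+07C3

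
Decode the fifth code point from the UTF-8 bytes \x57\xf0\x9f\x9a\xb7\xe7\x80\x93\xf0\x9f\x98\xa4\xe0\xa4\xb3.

U+0933

Offset 0: leading byte 0x57 = 01010111 → 1-byte char #1 = 57.
Offset 1: leading byte 0xF0 = 11110000 → 4-byte char #2 = F0 9F 9A B7.
Offset 5: leading byte 0xE7 = 11100111 → 3-byte char #3 = E7 80 93.
Offset 8: leading byte 0xF0 = 11110000 → 4-byte char #4 = F0 9F 98 A4.
Offset 12: leading byte 0xE0 = 11100000 → 3-byte char #5 = E0 A4 B3.
Leading byte 0xE0 = 11100000 matches 1110xxxx → 3-byte sequence.
Byte 1: 0xE0 = 11100000, payload 0000 (4 bits).
Byte 2: 0xA4 = 10100100 (10xxxxxx ✓), payload 100100.
Byte 3: 0xB3 = 10110011 (10xxxxxx ✓), payload 110011.
Concatenate: 0000100100110011 = 0x933 (16 bits → U+0933).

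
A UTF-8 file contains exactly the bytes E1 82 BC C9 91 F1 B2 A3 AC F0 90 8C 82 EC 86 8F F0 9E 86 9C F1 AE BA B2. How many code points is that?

Byte at offset 0: 0xE1 = 11100001 → 3-byte char (#1). Advance 3.
Byte at offset 3: 0xC9 = 11001001 → 2-byte char (#2). Advance 2.
Byte at offset 5: 0xF1 = 11110001 → 4-byte char (#3). Advance 4.
Byte at offset 9: 0xF0 = 11110000 → 4-byte char (#4). Advance 4.
Byte at offset 13: 0xEC = 11101100 → 3-byte char (#5). Advance 3.
Byte at offset 16: 0xF0 = 11110000 → 4-byte char (#6). Advance 4.
Byte at offset 20: 0xF1 = 11110001 → 4-byte char (#7). Advance 4.
Reached end at offset 24 after 7 code points.

7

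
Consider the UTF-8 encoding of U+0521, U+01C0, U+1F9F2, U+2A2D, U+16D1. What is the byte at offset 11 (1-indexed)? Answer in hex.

0xAD

1-indexed offset 11 is 0-indexed offset 10.
U+0521 → 2-byte form D4 A1 at offsets 0–1.
U+01C0 → 2-byte form C7 80 at offsets 2–3.
U+1F9F2 → 4-byte form F0 9F A7 B2 at offsets 4–7.
U+2A2D → 3-byte form E2 A8 AD at offsets 8–10.
Offset 10 falls in char 4's range; it's byte 3 of E2 A8 AD = 0xAD.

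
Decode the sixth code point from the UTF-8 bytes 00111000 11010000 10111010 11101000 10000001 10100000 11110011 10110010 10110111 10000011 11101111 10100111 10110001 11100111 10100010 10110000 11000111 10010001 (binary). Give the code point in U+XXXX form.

Offset 0: leading byte 0x38 = 00111000 → 1-byte char #1 = 38.
Offset 1: leading byte 0xD0 = 11010000 → 2-byte char #2 = D0 BA.
Offset 3: leading byte 0xE8 = 11101000 → 3-byte char #3 = E8 81 A0.
Offset 6: leading byte 0xF3 = 11110011 → 4-byte char #4 = F3 B2 B7 83.
Offset 10: leading byte 0xEF = 11101111 → 3-byte char #5 = EF A7 B1.
Offset 13: leading byte 0xE7 = 11100111 → 3-byte char #6 = E7 A2 B0.
Leading byte 0xE7 = 11100111 matches 1110xxxx → 3-byte sequence.
Byte 1: 0xE7 = 11100111, payload 0111 (4 bits).
Byte 2: 0xA2 = 10100010 (10xxxxxx ✓), payload 100010.
Byte 3: 0xB0 = 10110000 (10xxxxxx ✓), payload 110000.
Concatenate: 0111100010110000 = 0x78B0 (16 bits → U+78B0).

U+78B0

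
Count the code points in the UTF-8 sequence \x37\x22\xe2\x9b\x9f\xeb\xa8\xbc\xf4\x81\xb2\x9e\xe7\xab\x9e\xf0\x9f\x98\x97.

7

Byte at offset 0: 0x37 = 00110111 → 1-byte char (#1). Advance 1.
Byte at offset 1: 0x22 = 00100010 → 1-byte char (#2). Advance 1.
Byte at offset 2: 0xE2 = 11100010 → 3-byte char (#3). Advance 3.
Byte at offset 5: 0xEB = 11101011 → 3-byte char (#4). Advance 3.
Byte at offset 8: 0xF4 = 11110100 → 4-byte char (#5). Advance 4.
Byte at offset 12: 0xE7 = 11100111 → 3-byte char (#6). Advance 3.
Byte at offset 15: 0xF0 = 11110000 → 4-byte char (#7). Advance 4.
Reached end at offset 19 after 7 code points.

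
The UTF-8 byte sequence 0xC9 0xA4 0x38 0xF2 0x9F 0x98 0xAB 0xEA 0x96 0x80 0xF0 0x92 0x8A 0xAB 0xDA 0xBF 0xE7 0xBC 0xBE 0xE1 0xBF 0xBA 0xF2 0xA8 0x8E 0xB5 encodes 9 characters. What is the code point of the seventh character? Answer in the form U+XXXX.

U+7F3E

Offset 0: leading byte 0xC9 = 11001001 → 2-byte char #1 = C9 A4.
Offset 2: leading byte 0x38 = 00111000 → 1-byte char #2 = 38.
Offset 3: leading byte 0xF2 = 11110010 → 4-byte char #3 = F2 9F 98 AB.
Offset 7: leading byte 0xEA = 11101010 → 3-byte char #4 = EA 96 80.
Offset 10: leading byte 0xF0 = 11110000 → 4-byte char #5 = F0 92 8A AB.
Offset 14: leading byte 0xDA = 11011010 → 2-byte char #6 = DA BF.
Offset 16: leading byte 0xE7 = 11100111 → 3-byte char #7 = E7 BC BE.
Leading byte 0xE7 = 11100111 matches 1110xxxx → 3-byte sequence.
Byte 1: 0xE7 = 11100111, payload 0111 (4 bits).
Byte 2: 0xBC = 10111100 (10xxxxxx ✓), payload 111100.
Byte 3: 0xBE = 10111110 (10xxxxxx ✓), payload 111110.
Concatenate: 0111111100111110 = 0x7F3E (16 bits → U+7F3E).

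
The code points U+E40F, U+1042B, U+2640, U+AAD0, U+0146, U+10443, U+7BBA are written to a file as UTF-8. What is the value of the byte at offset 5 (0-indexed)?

U+E40F → 3-byte form EE 90 8F at offsets 0–2.
U+1042B → 4-byte form F0 90 90 AB at offsets 3–6.
Offset 5 falls in char 2's range; it's byte 3 of F0 90 90 AB = 0x90.

0x90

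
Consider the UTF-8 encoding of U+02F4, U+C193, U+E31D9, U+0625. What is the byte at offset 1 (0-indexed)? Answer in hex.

U+02F4 → 2-byte form CB B4 at offsets 0–1.
Offset 1 falls in char 1's range; it's byte 2 of CB B4 = 0xB4.

0xB4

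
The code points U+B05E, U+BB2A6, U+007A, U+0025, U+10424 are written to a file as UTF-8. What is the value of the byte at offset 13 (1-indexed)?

0xA4

1-indexed offset 13 is 0-indexed offset 12.
U+B05E → 3-byte form EB 81 9E at offsets 0–2.
U+BB2A6 → 4-byte form F2 BB 8A A6 at offsets 3–6.
U+007A → 1-byte form 7A at offsets 7–7.
U+0025 → 1-byte form 25 at offsets 8–8.
U+10424 → 4-byte form F0 90 90 A4 at offsets 9–12.
Offset 12 falls in char 5's range; it's byte 4 of F0 90 90 A4 = 0xA4.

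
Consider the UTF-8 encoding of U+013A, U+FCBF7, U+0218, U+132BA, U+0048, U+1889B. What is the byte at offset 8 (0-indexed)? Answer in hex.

U+013A → 2-byte form C4 BA at offsets 0–1.
U+FCBF7 → 4-byte form F3 BC AF B7 at offsets 2–5.
U+0218 → 2-byte form C8 98 at offsets 6–7.
U+132BA → 4-byte form F0 93 8A BA at offsets 8–11.
Offset 8 falls in char 4's range; it's byte 1 of F0 93 8A BA = 0xF0.

0xF0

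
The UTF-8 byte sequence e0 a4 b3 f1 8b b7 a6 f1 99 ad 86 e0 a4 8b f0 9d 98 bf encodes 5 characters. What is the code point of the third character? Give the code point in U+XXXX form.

U+59B46

Offset 0: leading byte 0xE0 = 11100000 → 3-byte char #1 = E0 A4 B3.
Offset 3: leading byte 0xF1 = 11110001 → 4-byte char #2 = F1 8B B7 A6.
Offset 7: leading byte 0xF1 = 11110001 → 4-byte char #3 = F1 99 AD 86.
Leading byte 0xF1 = 11110001 matches 11110xxx → 4-byte sequence.
Byte 1: 0xF1 = 11110001, payload 001 (3 bits).
Byte 2: 0x99 = 10011001 (10xxxxxx ✓), payload 011001.
Byte 3: 0xAD = 10101101 (10xxxxxx ✓), payload 101101.
Byte 4: 0x86 = 10000110 (10xxxxxx ✓), payload 000110.
Concatenate: 001011001101101000110 = 0x59B46 (21 bits → U+59B46).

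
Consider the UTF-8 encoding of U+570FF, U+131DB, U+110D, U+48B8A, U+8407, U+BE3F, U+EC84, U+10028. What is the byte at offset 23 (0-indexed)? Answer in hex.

U+570FF → 4-byte form F1 97 83 BF at offsets 0–3.
U+131DB → 4-byte form F0 93 87 9B at offsets 4–7.
U+110D → 3-byte form E1 84 8D at offsets 8–10.
U+48B8A → 4-byte form F1 88 AE 8A at offsets 11–14.
U+8407 → 3-byte form E8 90 87 at offsets 15–17.
U+BE3F → 3-byte form EB B8 BF at offsets 18–20.
U+EC84 → 3-byte form EE B2 84 at offsets 21–23.
Offset 23 falls in char 7's range; it's byte 3 of EE B2 84 = 0x84.

0x84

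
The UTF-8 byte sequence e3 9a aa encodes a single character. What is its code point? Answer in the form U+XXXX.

Leading byte 0xE3 = 11100011 matches 1110xxxx → 3-byte sequence.
Byte 1: 0xE3 = 11100011, payload 0011 (4 bits).
Byte 2: 0x9A = 10011010 (10xxxxxx ✓), payload 011010.
Byte 3: 0xAA = 10101010 (10xxxxxx ✓), payload 101010.
Concatenate: 0011011010101010 = 0x36AA (16 bits → U+36AA).

U+36AA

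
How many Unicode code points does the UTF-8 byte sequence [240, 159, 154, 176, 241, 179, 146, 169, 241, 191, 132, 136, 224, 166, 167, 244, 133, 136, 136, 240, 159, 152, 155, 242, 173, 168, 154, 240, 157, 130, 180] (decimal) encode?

8

Byte at offset 0: 0xF0 = 11110000 → 4-byte char (#1). Advance 4.
Byte at offset 4: 0xF1 = 11110001 → 4-byte char (#2). Advance 4.
Byte at offset 8: 0xF1 = 11110001 → 4-byte char (#3). Advance 4.
Byte at offset 12: 0xE0 = 11100000 → 3-byte char (#4). Advance 3.
Byte at offset 15: 0xF4 = 11110100 → 4-byte char (#5). Advance 4.
Byte at offset 19: 0xF0 = 11110000 → 4-byte char (#6). Advance 4.
Byte at offset 23: 0xF2 = 11110010 → 4-byte char (#7). Advance 4.
Byte at offset 27: 0xF0 = 11110000 → 4-byte char (#8). Advance 4.
Reached end at offset 31 after 8 code points.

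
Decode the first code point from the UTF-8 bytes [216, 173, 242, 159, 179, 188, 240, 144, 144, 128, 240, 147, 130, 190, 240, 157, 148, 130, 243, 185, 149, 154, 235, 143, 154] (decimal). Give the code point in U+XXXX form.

Offset 0: leading byte 0xD8 = 11011000 → 2-byte char #1 = D8 AD.
Leading byte 0xD8 = 11011000 matches 110xxxxx → 2-byte sequence.
Byte 1: 0xD8 = 11011000, payload 11000 (5 bits).
Byte 2: 0xAD = 10101101 (10xxxxxx ✓), payload 101101.
Concatenate: 11000101101 = 0x62D (11 bits → U+062D).

U+062D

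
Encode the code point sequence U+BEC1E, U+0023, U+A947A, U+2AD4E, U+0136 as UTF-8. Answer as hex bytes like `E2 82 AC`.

F2 BE B0 9E 23 F2 A9 91 BA F0 AA B5 8E C4 B6

U+BEC1E: 4-byte form → F2 BE B0 9E.
U+0023: 1-byte form → 23.
U+A947A: 4-byte form → F2 A9 91 BA.
U+2AD4E: 4-byte form → F0 AA B5 8E.
U+0136: 2-byte form → C4 B6.
Concatenated (15 bytes): F2 BE B0 9E 23 F2 A9 91 BA F0 AA B5 8E C4 B6.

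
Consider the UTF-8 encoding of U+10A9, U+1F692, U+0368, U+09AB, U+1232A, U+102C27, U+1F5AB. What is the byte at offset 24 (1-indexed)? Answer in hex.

1-indexed offset 24 is 0-indexed offset 23.
U+10A9 → 3-byte form E1 82 A9 at offsets 0–2.
U+1F692 → 4-byte form F0 9F 9A 92 at offsets 3–6.
U+0368 → 2-byte form CD A8 at offsets 7–8.
U+09AB → 3-byte form E0 A6 AB at offsets 9–11.
U+1232A → 4-byte form F0 92 8C AA at offsets 12–15.
U+102C27 → 4-byte form F4 82 B0 A7 at offsets 16–19.
U+1F5AB → 4-byte form F0 9F 96 AB at offsets 20–23.
Offset 23 falls in char 7's range; it's byte 4 of F0 9F 96 AB = 0xAB.

0xAB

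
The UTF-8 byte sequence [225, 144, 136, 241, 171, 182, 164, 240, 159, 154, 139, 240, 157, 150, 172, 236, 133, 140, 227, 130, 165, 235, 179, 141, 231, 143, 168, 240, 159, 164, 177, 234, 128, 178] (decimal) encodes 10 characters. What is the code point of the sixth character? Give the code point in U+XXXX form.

Offset 0: leading byte 0xE1 = 11100001 → 3-byte char #1 = E1 90 88.
Offset 3: leading byte 0xF1 = 11110001 → 4-byte char #2 = F1 AB B6 A4.
Offset 7: leading byte 0xF0 = 11110000 → 4-byte char #3 = F0 9F 9A 8B.
Offset 11: leading byte 0xF0 = 11110000 → 4-byte char #4 = F0 9D 96 AC.
Offset 15: leading byte 0xEC = 11101100 → 3-byte char #5 = EC 85 8C.
Offset 18: leading byte 0xE3 = 11100011 → 3-byte char #6 = E3 82 A5.
Leading byte 0xE3 = 11100011 matches 1110xxxx → 3-byte sequence.
Byte 1: 0xE3 = 11100011, payload 0011 (4 bits).
Byte 2: 0x82 = 10000010 (10xxxxxx ✓), payload 000010.
Byte 3: 0xA5 = 10100101 (10xxxxxx ✓), payload 100101.
Concatenate: 0011000010100101 = 0x30A5 (16 bits → U+30A5).

U+30A5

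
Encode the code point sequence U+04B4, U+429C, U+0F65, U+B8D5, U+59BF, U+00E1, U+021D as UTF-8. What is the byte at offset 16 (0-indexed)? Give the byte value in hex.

U+04B4 → 2-byte form D2 B4 at offsets 0–1.
U+429C → 3-byte form E4 8A 9C at offsets 2–4.
U+0F65 → 3-byte form E0 BD A5 at offsets 5–7.
U+B8D5 → 3-byte form EB A3 95 at offsets 8–10.
U+59BF → 3-byte form E5 A6 BF at offsets 11–13.
U+00E1 → 2-byte form C3 A1 at offsets 14–15.
U+021D → 2-byte form C8 9D at offsets 16–17.
Offset 16 falls in char 7's range; it's byte 1 of C8 9D = 0xC8.

0xC8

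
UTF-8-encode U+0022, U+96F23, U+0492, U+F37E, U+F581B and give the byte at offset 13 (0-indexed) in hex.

0x9B

U+0022 → 1-byte form 22 at offsets 0–0.
U+96F23 → 4-byte form F2 96 BC A3 at offsets 1–4.
U+0492 → 2-byte form D2 92 at offsets 5–6.
U+F37E → 3-byte form EF 8D BE at offsets 7–9.
U+F581B → 4-byte form F3 B5 A0 9B at offsets 10–13.
Offset 13 falls in char 5's range; it's byte 4 of F3 B5 A0 9B = 0x9B.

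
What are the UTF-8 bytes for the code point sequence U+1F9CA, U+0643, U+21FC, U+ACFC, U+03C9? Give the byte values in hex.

F0 9F A7 8A D9 83 E2 87 BC EA B3 BC CF 89

U+1F9CA: 4-byte form → F0 9F A7 8A.
U+0643: 2-byte form → D9 83.
U+21FC: 3-byte form → E2 87 BC.
U+ACFC: 3-byte form → EA B3 BC.
U+03C9: 2-byte form → CF 89.
Concatenated (14 bytes): F0 9F A7 8A D9 83 E2 87 BC EA B3 BC CF 89.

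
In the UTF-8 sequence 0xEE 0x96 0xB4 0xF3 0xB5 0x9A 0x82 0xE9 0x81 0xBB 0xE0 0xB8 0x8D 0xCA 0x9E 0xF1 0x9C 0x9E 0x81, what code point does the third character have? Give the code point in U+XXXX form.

Offset 0: leading byte 0xEE = 11101110 → 3-byte char #1 = EE 96 B4.
Offset 3: leading byte 0xF3 = 11110011 → 4-byte char #2 = F3 B5 9A 82.
Offset 7: leading byte 0xE9 = 11101001 → 3-byte char #3 = E9 81 BB.
Leading byte 0xE9 = 11101001 matches 1110xxxx → 3-byte sequence.
Byte 1: 0xE9 = 11101001, payload 1001 (4 bits).
Byte 2: 0x81 = 10000001 (10xxxxxx ✓), payload 000001.
Byte 3: 0xBB = 10111011 (10xxxxxx ✓), payload 111011.
Concatenate: 1001000001111011 = 0x907B (16 bits → U+907B).

U+907B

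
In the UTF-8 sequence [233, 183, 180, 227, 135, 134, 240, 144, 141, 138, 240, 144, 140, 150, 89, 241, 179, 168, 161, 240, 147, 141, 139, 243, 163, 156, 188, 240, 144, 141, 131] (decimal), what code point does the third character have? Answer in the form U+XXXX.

Offset 0: leading byte 0xE9 = 11101001 → 3-byte char #1 = E9 B7 B4.
Offset 3: leading byte 0xE3 = 11100011 → 3-byte char #2 = E3 87 86.
Offset 6: leading byte 0xF0 = 11110000 → 4-byte char #3 = F0 90 8D 8A.
Leading byte 0xF0 = 11110000 matches 11110xxx → 4-byte sequence.
Byte 1: 0xF0 = 11110000, payload 000 (3 bits).
Byte 2: 0x90 = 10010000 (10xxxxxx ✓), payload 010000.
Byte 3: 0x8D = 10001101 (10xxxxxx ✓), payload 001101.
Byte 4: 0x8A = 10001010 (10xxxxxx ✓), payload 001010.
Concatenate: 000010000001101001010 = 0x1034A (21 bits → U+1034A).

U+1034A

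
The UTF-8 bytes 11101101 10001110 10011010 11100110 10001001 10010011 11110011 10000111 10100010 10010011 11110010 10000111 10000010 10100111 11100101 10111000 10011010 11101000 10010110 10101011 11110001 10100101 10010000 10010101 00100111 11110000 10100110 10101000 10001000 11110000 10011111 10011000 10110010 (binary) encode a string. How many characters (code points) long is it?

10

Byte at offset 0: 0xED = 11101101 → 3-byte char (#1). Advance 3.
Byte at offset 3: 0xE6 = 11100110 → 3-byte char (#2). Advance 3.
Byte at offset 6: 0xF3 = 11110011 → 4-byte char (#3). Advance 4.
Byte at offset 10: 0xF2 = 11110010 → 4-byte char (#4). Advance 4.
Byte at offset 14: 0xE5 = 11100101 → 3-byte char (#5). Advance 3.
Byte at offset 17: 0xE8 = 11101000 → 3-byte char (#6). Advance 3.
Byte at offset 20: 0xF1 = 11110001 → 4-byte char (#7). Advance 4.
Byte at offset 24: 0x27 = 00100111 → 1-byte char (#8). Advance 1.
Byte at offset 25: 0xF0 = 11110000 → 4-byte char (#9). Advance 4.
Byte at offset 29: 0xF0 = 11110000 → 4-byte char (#10). Advance 4.
Reached end at offset 33 after 10 code points.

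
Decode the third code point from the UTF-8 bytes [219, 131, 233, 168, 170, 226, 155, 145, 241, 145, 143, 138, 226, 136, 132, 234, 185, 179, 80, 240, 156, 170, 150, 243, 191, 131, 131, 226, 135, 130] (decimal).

U+26D1

Offset 0: leading byte 0xDB = 11011011 → 2-byte char #1 = DB 83.
Offset 2: leading byte 0xE9 = 11101001 → 3-byte char #2 = E9 A8 AA.
Offset 5: leading byte 0xE2 = 11100010 → 3-byte char #3 = E2 9B 91.
Leading byte 0xE2 = 11100010 matches 1110xxxx → 3-byte sequence.
Byte 1: 0xE2 = 11100010, payload 0010 (4 bits).
Byte 2: 0x9B = 10011011 (10xxxxxx ✓), payload 011011.
Byte 3: 0x91 = 10010001 (10xxxxxx ✓), payload 010001.
Concatenate: 0010011011010001 = 0x26D1 (16 bits → U+26D1).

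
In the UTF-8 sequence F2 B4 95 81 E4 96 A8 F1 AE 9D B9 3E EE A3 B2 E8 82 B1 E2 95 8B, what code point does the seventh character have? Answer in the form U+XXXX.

U+254B

Offset 0: leading byte 0xF2 = 11110010 → 4-byte char #1 = F2 B4 95 81.
Offset 4: leading byte 0xE4 = 11100100 → 3-byte char #2 = E4 96 A8.
Offset 7: leading byte 0xF1 = 11110001 → 4-byte char #3 = F1 AE 9D B9.
Offset 11: leading byte 0x3E = 00111110 → 1-byte char #4 = 3E.
Offset 12: leading byte 0xEE = 11101110 → 3-byte char #5 = EE A3 B2.
Offset 15: leading byte 0xE8 = 11101000 → 3-byte char #6 = E8 82 B1.
Offset 18: leading byte 0xE2 = 11100010 → 3-byte char #7 = E2 95 8B.
Leading byte 0xE2 = 11100010 matches 1110xxxx → 3-byte sequence.
Byte 1: 0xE2 = 11100010, payload 0010 (4 bits).
Byte 2: 0x95 = 10010101 (10xxxxxx ✓), payload 010101.
Byte 3: 0x8B = 10001011 (10xxxxxx ✓), payload 001011.
Concatenate: 0010010101001011 = 0x254B (16 bits → U+254B).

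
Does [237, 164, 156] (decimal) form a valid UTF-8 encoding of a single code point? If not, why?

invalid (encodes a surrogate (U+D800–U+DFFF))

Structurally a 3-byte sequence; payload = 0xD91C.
But 0xD91C is in U+D800–U+DFFF, the surrogate range. Surrogates are not Unicode scalar values and are forbidden in UTF-8.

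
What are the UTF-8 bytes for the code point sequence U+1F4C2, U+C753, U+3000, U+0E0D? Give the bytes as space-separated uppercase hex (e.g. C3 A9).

U+1F4C2: 4-byte form → F0 9F 93 82.
U+C753: 3-byte form → EC 9D 93.
U+3000: 3-byte form → E3 80 80.
U+0E0D: 3-byte form → E0 B8 8D.
Concatenated (13 bytes): F0 9F 93 82 EC 9D 93 E3 80 80 E0 B8 8D.

F0 9F 93 82 EC 9D 93 E3 80 80 E0 B8 8D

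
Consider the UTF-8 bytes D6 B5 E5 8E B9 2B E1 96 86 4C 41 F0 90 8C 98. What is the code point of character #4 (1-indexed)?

Offset 0: leading byte 0xD6 = 11010110 → 2-byte char #1 = D6 B5.
Offset 2: leading byte 0xE5 = 11100101 → 3-byte char #2 = E5 8E B9.
Offset 5: leading byte 0x2B = 00101011 → 1-byte char #3 = 2B.
Offset 6: leading byte 0xE1 = 11100001 → 3-byte char #4 = E1 96 86.
Leading byte 0xE1 = 11100001 matches 1110xxxx → 3-byte sequence.
Byte 1: 0xE1 = 11100001, payload 0001 (4 bits).
Byte 2: 0x96 = 10010110 (10xxxxxx ✓), payload 010110.
Byte 3: 0x86 = 10000110 (10xxxxxx ✓), payload 000110.
Concatenate: 0001010110000110 = 0x1586 (16 bits → U+1586).

U+1586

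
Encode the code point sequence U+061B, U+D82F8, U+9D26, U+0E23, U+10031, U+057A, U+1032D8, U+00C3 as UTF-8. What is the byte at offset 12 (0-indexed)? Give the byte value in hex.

0xF0

U+061B → 2-byte form D8 9B at offsets 0–1.
U+D82F8 → 4-byte form F3 98 8B B8 at offsets 2–5.
U+9D26 → 3-byte form E9 B4 A6 at offsets 6–8.
U+0E23 → 3-byte form E0 B8 A3 at offsets 9–11.
U+10031 → 4-byte form F0 90 80 B1 at offsets 12–15.
Offset 12 falls in char 5's range; it's byte 1 of F0 90 80 B1 = 0xF0.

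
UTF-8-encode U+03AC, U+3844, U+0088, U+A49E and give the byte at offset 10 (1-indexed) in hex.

1-indexed offset 10 is 0-indexed offset 9.
U+03AC → 2-byte form CE AC at offsets 0–1.
U+3844 → 3-byte form E3 A1 84 at offsets 2–4.
U+0088 → 2-byte form C2 88 at offsets 5–6.
U+A49E → 3-byte form EA 92 9E at offsets 7–9.
Offset 9 falls in char 4's range; it's byte 3 of EA 92 9E = 0x9E.

0x9E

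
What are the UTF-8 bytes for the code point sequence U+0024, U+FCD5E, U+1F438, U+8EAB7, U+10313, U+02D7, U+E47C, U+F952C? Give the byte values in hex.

U+0024: 1-byte form → 24.
U+FCD5E: 4-byte form → F3 BC B5 9E.
U+1F438: 4-byte form → F0 9F 90 B8.
U+8EAB7: 4-byte form → F2 8E AA B7.
U+10313: 4-byte form → F0 90 8C 93.
U+02D7: 2-byte form → CB 97.
U+E47C: 3-byte form → EE 91 BC.
U+F952C: 4-byte form → F3 B9 94 AC.
Concatenated (26 bytes): 24 F3 BC B5 9E F0 9F 90 B8 F2 8E AA B7 F0 90 8C 93 CB 97 EE 91 BC F3 B9 94 AC.

24 F3 BC B5 9E F0 9F 90 B8 F2 8E AA B7 F0 90 8C 93 CB 97 EE 91 BC F3 B9 94 AC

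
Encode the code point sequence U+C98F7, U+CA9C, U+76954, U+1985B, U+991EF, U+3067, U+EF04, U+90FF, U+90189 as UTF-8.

U+C98F7: 4-byte form → F3 89 A3 B7.
U+CA9C: 3-byte form → EC AA 9C.
U+76954: 4-byte form → F1 B6 A5 94.
U+1985B: 4-byte form → F0 99 A1 9B.
U+991EF: 4-byte form → F2 99 87 AF.
U+3067: 3-byte form → E3 81 A7.
U+EF04: 3-byte form → EE BC 84.
U+90FF: 3-byte form → E9 83 BF.
U+90189: 4-byte form → F2 90 86 89.
Concatenated (32 bytes): F3 89 A3 B7 EC AA 9C F1 B6 A5 94 F0 99 A1 9B F2 99 87 AF E3 81 A7 EE BC 84 E9 83 BF F2 90 86 89.

F3 89 A3 B7 EC AA 9C F1 B6 A5 94 F0 99 A1 9B F2 99 87 AF E3 81 A7 EE BC 84 E9 83 BF F2 90 86 89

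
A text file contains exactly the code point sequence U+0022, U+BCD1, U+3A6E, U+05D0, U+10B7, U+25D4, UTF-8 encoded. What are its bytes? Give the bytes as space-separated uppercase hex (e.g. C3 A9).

U+0022: 1-byte form → 22.
U+BCD1: 3-byte form → EB B3 91.
U+3A6E: 3-byte form → E3 A9 AE.
U+05D0: 2-byte form → D7 90.
U+10B7: 3-byte form → E1 82 B7.
U+25D4: 3-byte form → E2 97 94.
Concatenated (15 bytes): 22 EB B3 91 E3 A9 AE D7 90 E1 82 B7 E2 97 94.

22 EB B3 91 E3 A9 AE D7 90 E1 82 B7 E2 97 94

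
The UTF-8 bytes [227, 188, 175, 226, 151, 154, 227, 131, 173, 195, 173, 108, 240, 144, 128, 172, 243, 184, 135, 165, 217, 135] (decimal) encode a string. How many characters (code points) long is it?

Byte at offset 0: 0xE3 = 11100011 → 3-byte char (#1). Advance 3.
Byte at offset 3: 0xE2 = 11100010 → 3-byte char (#2). Advance 3.
Byte at offset 6: 0xE3 = 11100011 → 3-byte char (#3). Advance 3.
Byte at offset 9: 0xC3 = 11000011 → 2-byte char (#4). Advance 2.
Byte at offset 11: 0x6C = 01101100 → 1-byte char (#5). Advance 1.
Byte at offset 12: 0xF0 = 11110000 → 4-byte char (#6). Advance 4.
Byte at offset 16: 0xF3 = 11110011 → 4-byte char (#7). Advance 4.
Byte at offset 20: 0xD9 = 11011001 → 2-byte char (#8). Advance 2.
Reached end at offset 22 after 8 code points.

8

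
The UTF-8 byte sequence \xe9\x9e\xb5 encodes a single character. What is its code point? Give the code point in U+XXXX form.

Leading byte 0xE9 = 11101001 matches 1110xxxx → 3-byte sequence.
Byte 1: 0xE9 = 11101001, payload 1001 (4 bits).
Byte 2: 0x9E = 10011110 (10xxxxxx ✓), payload 011110.
Byte 3: 0xB5 = 10110101 (10xxxxxx ✓), payload 110101.
Concatenate: 1001011110110101 = 0x97B5 (16 bits → U+97B5).

U+97B5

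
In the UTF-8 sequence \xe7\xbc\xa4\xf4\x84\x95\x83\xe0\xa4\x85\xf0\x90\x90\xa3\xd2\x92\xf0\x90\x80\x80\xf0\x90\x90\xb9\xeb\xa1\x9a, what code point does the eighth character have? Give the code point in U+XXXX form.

Offset 0: leading byte 0xE7 = 11100111 → 3-byte char #1 = E7 BC A4.
Offset 3: leading byte 0xF4 = 11110100 → 4-byte char #2 = F4 84 95 83.
Offset 7: leading byte 0xE0 = 11100000 → 3-byte char #3 = E0 A4 85.
Offset 10: leading byte 0xF0 = 11110000 → 4-byte char #4 = F0 90 90 A3.
Offset 14: leading byte 0xD2 = 11010010 → 2-byte char #5 = D2 92.
Offset 16: leading byte 0xF0 = 11110000 → 4-byte char #6 = F0 90 80 80.
Offset 20: leading byte 0xF0 = 11110000 → 4-byte char #7 = F0 90 90 B9.
Offset 24: leading byte 0xEB = 11101011 → 3-byte char #8 = EB A1 9A.
Leading byte 0xEB = 11101011 matches 1110xxxx → 3-byte sequence.
Byte 1: 0xEB = 11101011, payload 1011 (4 bits).
Byte 2: 0xA1 = 10100001 (10xxxxxx ✓), payload 100001.
Byte 3: 0x9A = 10011010 (10xxxxxx ✓), payload 011010.
Concatenate: 1011100001011010 = 0xB85A (16 bits → U+B85A).

U+B85A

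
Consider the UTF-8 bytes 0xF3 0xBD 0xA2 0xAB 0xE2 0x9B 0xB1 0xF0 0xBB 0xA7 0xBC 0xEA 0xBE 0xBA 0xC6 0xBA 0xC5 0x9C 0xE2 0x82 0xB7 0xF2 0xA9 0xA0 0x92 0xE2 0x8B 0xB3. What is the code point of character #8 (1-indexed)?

U+A9812

Offset 0: leading byte 0xF3 = 11110011 → 4-byte char #1 = F3 BD A2 AB.
Offset 4: leading byte 0xE2 = 11100010 → 3-byte char #2 = E2 9B B1.
Offset 7: leading byte 0xF0 = 11110000 → 4-byte char #3 = F0 BB A7 BC.
Offset 11: leading byte 0xEA = 11101010 → 3-byte char #4 = EA BE BA.
Offset 14: leading byte 0xC6 = 11000110 → 2-byte char #5 = C6 BA.
Offset 16: leading byte 0xC5 = 11000101 → 2-byte char #6 = C5 9C.
Offset 18: leading byte 0xE2 = 11100010 → 3-byte char #7 = E2 82 B7.
Offset 21: leading byte 0xF2 = 11110010 → 4-byte char #8 = F2 A9 A0 92.
Leading byte 0xF2 = 11110010 matches 11110xxx → 4-byte sequence.
Byte 1: 0xF2 = 11110010, payload 010 (3 bits).
Byte 2: 0xA9 = 10101001 (10xxxxxx ✓), payload 101001.
Byte 3: 0xA0 = 10100000 (10xxxxxx ✓), payload 100000.
Byte 4: 0x92 = 10010010 (10xxxxxx ✓), payload 010010.
Concatenate: 010101001100000010010 = 0xA9812 (21 bits → U+A9812).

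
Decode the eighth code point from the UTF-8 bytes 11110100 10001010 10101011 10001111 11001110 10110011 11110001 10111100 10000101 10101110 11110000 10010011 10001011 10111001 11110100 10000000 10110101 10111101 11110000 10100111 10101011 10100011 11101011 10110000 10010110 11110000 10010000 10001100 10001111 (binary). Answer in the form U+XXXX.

Offset 0: leading byte 0xF4 = 11110100 → 4-byte char #1 = F4 8A AB 8F.
Offset 4: leading byte 0xCE = 11001110 → 2-byte char #2 = CE B3.
Offset 6: leading byte 0xF1 = 11110001 → 4-byte char #3 = F1 BC 85 AE.
Offset 10: leading byte 0xF0 = 11110000 → 4-byte char #4 = F0 93 8B B9.
Offset 14: leading byte 0xF4 = 11110100 → 4-byte char #5 = F4 80 B5 BD.
Offset 18: leading byte 0xF0 = 11110000 → 4-byte char #6 = F0 A7 AB A3.
Offset 22: leading byte 0xEB = 11101011 → 3-byte char #7 = EB B0 96.
Offset 25: leading byte 0xF0 = 11110000 → 4-byte char #8 = F0 90 8C 8F.
Leading byte 0xF0 = 11110000 matches 11110xxx → 4-byte sequence.
Byte 1: 0xF0 = 11110000, payload 000 (3 bits).
Byte 2: 0x90 = 10010000 (10xxxxxx ✓), payload 010000.
Byte 3: 0x8C = 10001100 (10xxxxxx ✓), payload 001100.
Byte 4: 0x8F = 10001111 (10xxxxxx ✓), payload 001111.
Concatenate: 000010000001100001111 = 0x1030F (21 bits → U+1030F).

U+1030F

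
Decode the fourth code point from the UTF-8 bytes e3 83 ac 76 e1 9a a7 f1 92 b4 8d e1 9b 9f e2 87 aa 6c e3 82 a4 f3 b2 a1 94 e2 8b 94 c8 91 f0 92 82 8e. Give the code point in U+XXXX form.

Offset 0: leading byte 0xE3 = 11100011 → 3-byte char #1 = E3 83 AC.
Offset 3: leading byte 0x76 = 01110110 → 1-byte char #2 = 76.
Offset 4: leading byte 0xE1 = 11100001 → 3-byte char #3 = E1 9A A7.
Offset 7: leading byte 0xF1 = 11110001 → 4-byte char #4 = F1 92 B4 8D.
Leading byte 0xF1 = 11110001 matches 11110xxx → 4-byte sequence.
Byte 1: 0xF1 = 11110001, payload 001 (3 bits).
Byte 2: 0x92 = 10010010 (10xxxxxx ✓), payload 010010.
Byte 3: 0xB4 = 10110100 (10xxxxxx ✓), payload 110100.
Byte 4: 0x8D = 10001101 (10xxxxxx ✓), payload 001101.
Concatenate: 001010010110100001101 = 0x52D0D (21 bits → U+52D0D).

U+52D0D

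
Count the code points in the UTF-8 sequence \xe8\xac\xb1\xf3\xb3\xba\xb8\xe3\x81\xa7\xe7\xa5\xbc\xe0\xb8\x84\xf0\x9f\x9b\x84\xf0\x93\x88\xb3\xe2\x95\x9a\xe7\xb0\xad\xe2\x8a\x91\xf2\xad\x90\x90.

11

Byte at offset 0: 0xE8 = 11101000 → 3-byte char (#1). Advance 3.
Byte at offset 3: 0xF3 = 11110011 → 4-byte char (#2). Advance 4.
Byte at offset 7: 0xE3 = 11100011 → 3-byte char (#3). Advance 3.
Byte at offset 10: 0xE7 = 11100111 → 3-byte char (#4). Advance 3.
Byte at offset 13: 0xE0 = 11100000 → 3-byte char (#5). Advance 3.
Byte at offset 16: 0xF0 = 11110000 → 4-byte char (#6). Advance 4.
Byte at offset 20: 0xF0 = 11110000 → 4-byte char (#7). Advance 4.
Byte at offset 24: 0xE2 = 11100010 → 3-byte char (#8). Advance 3.
Byte at offset 27: 0xE7 = 11100111 → 3-byte char (#9). Advance 3.
Byte at offset 30: 0xE2 = 11100010 → 3-byte char (#10). Advance 3.
Byte at offset 33: 0xF2 = 11110010 → 4-byte char (#11). Advance 4.
Reached end at offset 37 after 11 code points.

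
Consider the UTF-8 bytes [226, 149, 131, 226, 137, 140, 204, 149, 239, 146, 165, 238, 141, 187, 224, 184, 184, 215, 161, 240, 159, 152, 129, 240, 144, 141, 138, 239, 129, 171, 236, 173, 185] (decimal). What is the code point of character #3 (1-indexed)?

Offset 0: leading byte 0xE2 = 11100010 → 3-byte char #1 = E2 95 83.
Offset 3: leading byte 0xE2 = 11100010 → 3-byte char #2 = E2 89 8C.
Offset 6: leading byte 0xCC = 11001100 → 2-byte char #3 = CC 95.
Leading byte 0xCC = 11001100 matches 110xxxxx → 2-byte sequence.
Byte 1: 0xCC = 11001100, payload 01100 (5 bits).
Byte 2: 0x95 = 10010101 (10xxxxxx ✓), payload 010101.
Concatenate: 01100010101 = 0x315 (11 bits → U+0315).

U+0315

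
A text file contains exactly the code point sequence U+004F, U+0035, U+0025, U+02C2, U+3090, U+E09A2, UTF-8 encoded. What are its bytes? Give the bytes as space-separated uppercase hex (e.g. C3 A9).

4F 35 25 CB 82 E3 82 90 F3 A0 A6 A2

U+004F: 1-byte form → 4F.
U+0035: 1-byte form → 35.
U+0025: 1-byte form → 25.
U+02C2: 2-byte form → CB 82.
U+3090: 3-byte form → E3 82 90.
U+E09A2: 4-byte form → F3 A0 A6 A2.
Concatenated (12 bytes): 4F 35 25 CB 82 E3 82 90 F3 A0 A6 A2.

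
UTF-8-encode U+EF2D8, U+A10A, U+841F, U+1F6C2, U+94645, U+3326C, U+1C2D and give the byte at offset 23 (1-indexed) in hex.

0xE1

1-indexed offset 23 is 0-indexed offset 22.
U+EF2D8 → 4-byte form F3 AF 8B 98 at offsets 0–3.
U+A10A → 3-byte form EA 84 8A at offsets 4–6.
U+841F → 3-byte form E8 90 9F at offsets 7–9.
U+1F6C2 → 4-byte form F0 9F 9B 82 at offsets 10–13.
U+94645 → 4-byte form F2 94 99 85 at offsets 14–17.
U+3326C → 4-byte form F0 B3 89 AC at offsets 18–21.
U+1C2D → 3-byte form E1 B0 AD at offsets 22–24.
Offset 22 falls in char 7's range; it's byte 1 of E1 B0 AD = 0xE1.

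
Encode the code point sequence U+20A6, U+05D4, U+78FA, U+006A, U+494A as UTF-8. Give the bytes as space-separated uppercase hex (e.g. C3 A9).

U+20A6: 3-byte form → E2 82 A6.
U+05D4: 2-byte form → D7 94.
U+78FA: 3-byte form → E7 A3 BA.
U+006A: 1-byte form → 6A.
U+494A: 3-byte form → E4 A5 8A.
Concatenated (12 bytes): E2 82 A6 D7 94 E7 A3 BA 6A E4 A5 8A.

E2 82 A6 D7 94 E7 A3 BA 6A E4 A5 8A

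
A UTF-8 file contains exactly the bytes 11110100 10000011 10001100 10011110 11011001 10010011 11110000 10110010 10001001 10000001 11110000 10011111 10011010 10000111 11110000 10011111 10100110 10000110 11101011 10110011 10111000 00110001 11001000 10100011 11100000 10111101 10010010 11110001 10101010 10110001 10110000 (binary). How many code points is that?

10

Byte at offset 0: 0xF4 = 11110100 → 4-byte char (#1). Advance 4.
Byte at offset 4: 0xD9 = 11011001 → 2-byte char (#2). Advance 2.
Byte at offset 6: 0xF0 = 11110000 → 4-byte char (#3). Advance 4.
Byte at offset 10: 0xF0 = 11110000 → 4-byte char (#4). Advance 4.
Byte at offset 14: 0xF0 = 11110000 → 4-byte char (#5). Advance 4.
Byte at offset 18: 0xEB = 11101011 → 3-byte char (#6). Advance 3.
Byte at offset 21: 0x31 = 00110001 → 1-byte char (#7). Advance 1.
Byte at offset 22: 0xC8 = 11001000 → 2-byte char (#8). Advance 2.
Byte at offset 24: 0xE0 = 11100000 → 3-byte char (#9). Advance 3.
Byte at offset 27: 0xF1 = 11110001 → 4-byte char (#10). Advance 4.
Reached end at offset 31 after 10 code points.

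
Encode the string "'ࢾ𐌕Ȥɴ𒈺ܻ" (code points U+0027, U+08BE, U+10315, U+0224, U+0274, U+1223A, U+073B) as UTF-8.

27 E0 A2 BE F0 90 8C 95 C8 A4 C9 B4 F0 92 88 BA DC BB

U+0027: 1-byte form → 27.
U+08BE: 3-byte form → E0 A2 BE.
U+10315: 4-byte form → F0 90 8C 95.
U+0224: 2-byte form → C8 A4.
U+0274: 2-byte form → C9 B4.
U+1223A: 4-byte form → F0 92 88 BA.
U+073B: 2-byte form → DC BB.
Concatenated (18 bytes): 27 E0 A2 BE F0 90 8C 95 C8 A4 C9 B4 F0 92 88 BA DC BB.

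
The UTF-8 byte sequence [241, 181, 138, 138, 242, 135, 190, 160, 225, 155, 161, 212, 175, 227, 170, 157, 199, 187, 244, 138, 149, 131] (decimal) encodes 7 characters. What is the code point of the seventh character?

Offset 0: leading byte 0xF1 = 11110001 → 4-byte char #1 = F1 B5 8A 8A.
Offset 4: leading byte 0xF2 = 11110010 → 4-byte char #2 = F2 87 BE A0.
Offset 8: leading byte 0xE1 = 11100001 → 3-byte char #3 = E1 9B A1.
Offset 11: leading byte 0xD4 = 11010100 → 2-byte char #4 = D4 AF.
Offset 13: leading byte 0xE3 = 11100011 → 3-byte char #5 = E3 AA 9D.
Offset 16: leading byte 0xC7 = 11000111 → 2-byte char #6 = C7 BB.
Offset 18: leading byte 0xF4 = 11110100 → 4-byte char #7 = F4 8A 95 83.
Leading byte 0xF4 = 11110100 matches 11110xxx → 4-byte sequence.
Byte 1: 0xF4 = 11110100, payload 100 (3 bits).
Byte 2: 0x8A = 10001010 (10xxxxxx ✓), payload 001010.
Byte 3: 0x95 = 10010101 (10xxxxxx ✓), payload 010101.
Byte 4: 0x83 = 10000011 (10xxxxxx ✓), payload 000011.
Concatenate: 100001010010101000011 = 0x10A543 (21 bits → U+10A543).

U+10A543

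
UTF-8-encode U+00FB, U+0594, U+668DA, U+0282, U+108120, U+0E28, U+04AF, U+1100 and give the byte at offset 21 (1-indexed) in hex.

1-indexed offset 21 is 0-indexed offset 20.
U+00FB → 2-byte form C3 BB at offsets 0–1.
U+0594 → 2-byte form D6 94 at offsets 2–3.
U+668DA → 4-byte form F1 A6 A3 9A at offsets 4–7.
U+0282 → 2-byte form CA 82 at offsets 8–9.
U+108120 → 4-byte form F4 88 84 A0 at offsets 10–13.
U+0E28 → 3-byte form E0 B8 A8 at offsets 14–16.
U+04AF → 2-byte form D2 AF at offsets 17–18.
U+1100 → 3-byte form E1 84 80 at offsets 19–21.
Offset 20 falls in char 8's range; it's byte 2 of E1 84 80 = 0x84.

0x84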